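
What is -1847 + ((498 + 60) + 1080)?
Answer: -209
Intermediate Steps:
-1847 + ((498 + 60) + 1080) = -1847 + (558 + 1080) = -1847 + 1638 = -209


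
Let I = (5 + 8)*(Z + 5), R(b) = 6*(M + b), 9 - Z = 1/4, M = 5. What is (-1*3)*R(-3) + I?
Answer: 571/4 ≈ 142.75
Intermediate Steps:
Z = 35/4 (Z = 9 - 1/4 = 9 - 1*¼ = 9 - ¼ = 35/4 ≈ 8.7500)
R(b) = 30 + 6*b (R(b) = 6*(5 + b) = 30 + 6*b)
I = 715/4 (I = (5 + 8)*(35/4 + 5) = 13*(55/4) = 715/4 ≈ 178.75)
(-1*3)*R(-3) + I = (-1*3)*(30 + 6*(-3)) + 715/4 = -3*(30 - 18) + 715/4 = -3*12 + 715/4 = -36 + 715/4 = 571/4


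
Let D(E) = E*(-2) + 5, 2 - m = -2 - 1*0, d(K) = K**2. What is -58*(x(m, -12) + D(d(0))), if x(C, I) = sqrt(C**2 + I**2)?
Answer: -290 - 232*sqrt(10) ≈ -1023.6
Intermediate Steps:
m = 4 (m = 2 - (-2 - 1*0) = 2 - (-2 + 0) = 2 - 1*(-2) = 2 + 2 = 4)
D(E) = 5 - 2*E (D(E) = -2*E + 5 = 5 - 2*E)
-58*(x(m, -12) + D(d(0))) = -58*(sqrt(4**2 + (-12)**2) + (5 - 2*0**2)) = -58*(sqrt(16 + 144) + (5 - 2*0)) = -58*(sqrt(160) + (5 + 0)) = -58*(4*sqrt(10) + 5) = -58*(5 + 4*sqrt(10)) = -290 - 232*sqrt(10)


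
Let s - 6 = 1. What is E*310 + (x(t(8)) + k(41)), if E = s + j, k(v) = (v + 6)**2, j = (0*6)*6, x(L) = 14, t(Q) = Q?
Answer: 4393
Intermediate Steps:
s = 7 (s = 6 + 1 = 7)
j = 0 (j = 0*6 = 0)
k(v) = (6 + v)**2
E = 7 (E = 7 + 0 = 7)
E*310 + (x(t(8)) + k(41)) = 7*310 + (14 + (6 + 41)**2) = 2170 + (14 + 47**2) = 2170 + (14 + 2209) = 2170 + 2223 = 4393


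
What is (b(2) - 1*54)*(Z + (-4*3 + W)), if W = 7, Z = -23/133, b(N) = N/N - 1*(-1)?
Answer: 35776/133 ≈ 268.99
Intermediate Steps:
b(N) = 2 (b(N) = 1 + 1 = 2)
Z = -23/133 (Z = -23*1/133 = -23/133 ≈ -0.17293)
(b(2) - 1*54)*(Z + (-4*3 + W)) = (2 - 1*54)*(-23/133 + (-4*3 + 7)) = (2 - 54)*(-23/133 + (-12 + 7)) = -52*(-23/133 - 5) = -52*(-688/133) = 35776/133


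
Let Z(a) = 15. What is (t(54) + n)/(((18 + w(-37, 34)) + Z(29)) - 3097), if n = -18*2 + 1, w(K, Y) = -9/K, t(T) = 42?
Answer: -259/113359 ≈ -0.0022848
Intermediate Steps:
n = -35 (n = -36 + 1 = -35)
(t(54) + n)/(((18 + w(-37, 34)) + Z(29)) - 3097) = (42 - 35)/(((18 - 9/(-37)) + 15) - 3097) = 7/(((18 - 9*(-1/37)) + 15) - 3097) = 7/(((18 + 9/37) + 15) - 3097) = 7/((675/37 + 15) - 3097) = 7/(1230/37 - 3097) = 7/(-113359/37) = 7*(-37/113359) = -259/113359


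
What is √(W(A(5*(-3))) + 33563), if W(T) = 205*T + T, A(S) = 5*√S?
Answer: √(33563 + 1030*I*√15) ≈ 183.52 + 10.868*I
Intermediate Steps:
W(T) = 206*T
√(W(A(5*(-3))) + 33563) = √(206*(5*√(5*(-3))) + 33563) = √(206*(5*√(-15)) + 33563) = √(206*(5*(I*√15)) + 33563) = √(206*(5*I*√15) + 33563) = √(1030*I*√15 + 33563) = √(33563 + 1030*I*√15)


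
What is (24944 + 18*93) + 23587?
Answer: 50205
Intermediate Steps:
(24944 + 18*93) + 23587 = (24944 + 1674) + 23587 = 26618 + 23587 = 50205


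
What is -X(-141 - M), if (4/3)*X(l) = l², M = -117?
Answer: -432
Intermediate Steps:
X(l) = 3*l²/4
-X(-141 - M) = -3*(-141 - 1*(-117))²/4 = -3*(-141 + 117)²/4 = -3*(-24)²/4 = -3*576/4 = -1*432 = -432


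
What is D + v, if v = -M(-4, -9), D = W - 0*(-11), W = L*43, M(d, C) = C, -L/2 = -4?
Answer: 353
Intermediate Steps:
L = 8 (L = -2*(-4) = 8)
W = 344 (W = 8*43 = 344)
D = 344 (D = 344 - 0*(-11) = 344 - 1*0 = 344 + 0 = 344)
v = 9 (v = -1*(-9) = 9)
D + v = 344 + 9 = 353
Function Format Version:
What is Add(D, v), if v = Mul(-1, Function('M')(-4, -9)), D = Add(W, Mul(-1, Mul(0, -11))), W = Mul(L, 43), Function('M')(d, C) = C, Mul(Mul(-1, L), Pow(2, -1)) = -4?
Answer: 353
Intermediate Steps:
L = 8 (L = Mul(-2, -4) = 8)
W = 344 (W = Mul(8, 43) = 344)
D = 344 (D = Add(344, Mul(-1, Mul(0, -11))) = Add(344, Mul(-1, 0)) = Add(344, 0) = 344)
v = 9 (v = Mul(-1, -9) = 9)
Add(D, v) = Add(344, 9) = 353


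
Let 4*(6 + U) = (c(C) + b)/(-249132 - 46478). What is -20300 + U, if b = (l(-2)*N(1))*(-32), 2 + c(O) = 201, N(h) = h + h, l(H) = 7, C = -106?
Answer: -24010626391/1182440 ≈ -20306.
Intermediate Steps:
N(h) = 2*h
c(O) = 199 (c(O) = -2 + 201 = 199)
b = -448 (b = (7*(2*1))*(-32) = (7*2)*(-32) = 14*(-32) = -448)
U = -7094391/1182440 (U = -6 + ((199 - 448)/(-249132 - 46478))/4 = -6 + (-249/(-295610))/4 = -6 + (-249*(-1/295610))/4 = -6 + (¼)*(249/295610) = -6 + 249/1182440 = -7094391/1182440 ≈ -5.9998)
-20300 + U = -20300 - 7094391/1182440 = -24010626391/1182440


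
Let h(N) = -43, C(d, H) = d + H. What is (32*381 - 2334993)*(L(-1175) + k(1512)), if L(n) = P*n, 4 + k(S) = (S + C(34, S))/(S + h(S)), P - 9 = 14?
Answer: 7093931275611/113 ≈ 6.2778e+10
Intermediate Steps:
C(d, H) = H + d
P = 23 (P = 9 + 14 = 23)
k(S) = -4 + (34 + 2*S)/(-43 + S) (k(S) = -4 + (S + (S + 34))/(S - 43) = -4 + (S + (34 + S))/(-43 + S) = -4 + (34 + 2*S)/(-43 + S))
L(n) = 23*n
(32*381 - 2334993)*(L(-1175) + k(1512)) = (32*381 - 2334993)*(23*(-1175) + 2*(103 - 1*1512)/(-43 + 1512)) = (12192 - 2334993)*(-27025 + 2*(103 - 1512)/1469) = -2322801*(-27025 + 2*(1/1469)*(-1409)) = -2322801*(-27025 - 2818/1469) = -2322801*(-39702543/1469) = 7093931275611/113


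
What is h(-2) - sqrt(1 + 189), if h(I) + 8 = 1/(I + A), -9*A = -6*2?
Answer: -19/2 - sqrt(190) ≈ -23.284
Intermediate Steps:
A = 4/3 (A = -(-2)*2/3 = -1/9*(-12) = 4/3 ≈ 1.3333)
h(I) = -8 + 1/(4/3 + I) (h(I) = -8 + 1/(I + 4/3) = -8 + 1/(4/3 + I))
h(-2) - sqrt(1 + 189) = (-29 - 24*(-2))/(4 + 3*(-2)) - sqrt(1 + 189) = (-29 + 48)/(4 - 6) - sqrt(190) = 19/(-2) - sqrt(190) = -1/2*19 - sqrt(190) = -19/2 - sqrt(190)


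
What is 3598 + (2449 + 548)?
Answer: 6595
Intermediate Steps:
3598 + (2449 + 548) = 3598 + 2997 = 6595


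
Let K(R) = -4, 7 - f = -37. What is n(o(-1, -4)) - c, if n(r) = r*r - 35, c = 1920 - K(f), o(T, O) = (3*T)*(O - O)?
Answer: -1959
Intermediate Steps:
f = 44 (f = 7 - 1*(-37) = 7 + 37 = 44)
o(T, O) = 0 (o(T, O) = (3*T)*0 = 0)
c = 1924 (c = 1920 - 1*(-4) = 1920 + 4 = 1924)
n(r) = -35 + r² (n(r) = r² - 35 = -35 + r²)
n(o(-1, -4)) - c = (-35 + 0²) - 1*1924 = (-35 + 0) - 1924 = -35 - 1924 = -1959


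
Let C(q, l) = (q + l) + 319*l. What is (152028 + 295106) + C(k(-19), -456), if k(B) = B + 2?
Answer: 301197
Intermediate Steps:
k(B) = 2 + B
C(q, l) = q + 320*l (C(q, l) = (l + q) + 319*l = q + 320*l)
(152028 + 295106) + C(k(-19), -456) = (152028 + 295106) + ((2 - 19) + 320*(-456)) = 447134 + (-17 - 145920) = 447134 - 145937 = 301197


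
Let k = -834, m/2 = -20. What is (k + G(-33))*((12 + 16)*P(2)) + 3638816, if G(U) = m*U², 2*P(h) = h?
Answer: 2395784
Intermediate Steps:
m = -40 (m = 2*(-20) = -40)
P(h) = h/2
G(U) = -40*U²
(k + G(-33))*((12 + 16)*P(2)) + 3638816 = (-834 - 40*(-33)²)*((12 + 16)*((½)*2)) + 3638816 = (-834 - 40*1089)*(28*1) + 3638816 = (-834 - 43560)*28 + 3638816 = -44394*28 + 3638816 = -1243032 + 3638816 = 2395784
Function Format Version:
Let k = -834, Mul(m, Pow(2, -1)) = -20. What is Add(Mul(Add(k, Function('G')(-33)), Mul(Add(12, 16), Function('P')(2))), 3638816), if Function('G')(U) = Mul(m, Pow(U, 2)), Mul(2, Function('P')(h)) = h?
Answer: 2395784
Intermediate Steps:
m = -40 (m = Mul(2, -20) = -40)
Function('P')(h) = Mul(Rational(1, 2), h)
Function('G')(U) = Mul(-40, Pow(U, 2))
Add(Mul(Add(k, Function('G')(-33)), Mul(Add(12, 16), Function('P')(2))), 3638816) = Add(Mul(Add(-834, Mul(-40, Pow(-33, 2))), Mul(Add(12, 16), Mul(Rational(1, 2), 2))), 3638816) = Add(Mul(Add(-834, Mul(-40, 1089)), Mul(28, 1)), 3638816) = Add(Mul(Add(-834, -43560), 28), 3638816) = Add(Mul(-44394, 28), 3638816) = Add(-1243032, 3638816) = 2395784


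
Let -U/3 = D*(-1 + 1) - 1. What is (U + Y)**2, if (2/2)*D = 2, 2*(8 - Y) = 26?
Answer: 4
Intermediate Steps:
Y = -5 (Y = 8 - 1/2*26 = 8 - 13 = -5)
D = 2
U = 3 (U = -3*(2*(-1 + 1) - 1) = -3*(2*0 - 1) = -3*(0 - 1) = -3*(-1) = 3)
(U + Y)**2 = (3 - 5)**2 = (-2)**2 = 4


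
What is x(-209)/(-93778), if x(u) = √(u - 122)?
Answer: -I*√331/93778 ≈ -0.000194*I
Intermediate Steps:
x(u) = √(-122 + u)
x(-209)/(-93778) = √(-122 - 209)/(-93778) = √(-331)*(-1/93778) = (I*√331)*(-1/93778) = -I*√331/93778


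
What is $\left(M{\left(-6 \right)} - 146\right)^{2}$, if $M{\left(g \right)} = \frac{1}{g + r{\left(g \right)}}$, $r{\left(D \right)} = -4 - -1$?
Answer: $\frac{1729225}{81} \approx 21348.0$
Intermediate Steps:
$r{\left(D \right)} = -3$ ($r{\left(D \right)} = -4 + 1 = -3$)
$M{\left(g \right)} = \frac{1}{-3 + g}$ ($M{\left(g \right)} = \frac{1}{g - 3} = \frac{1}{-3 + g}$)
$\left(M{\left(-6 \right)} - 146\right)^{2} = \left(\frac{1}{-3 - 6} - 146\right)^{2} = \left(\frac{1}{-9} - 146\right)^{2} = \left(- \frac{1}{9} - 146\right)^{2} = \left(- \frac{1315}{9}\right)^{2} = \frac{1729225}{81}$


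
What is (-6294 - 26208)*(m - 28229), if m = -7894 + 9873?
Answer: 853177500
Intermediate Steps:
m = 1979
(-6294 - 26208)*(m - 28229) = (-6294 - 26208)*(1979 - 28229) = -32502*(-26250) = 853177500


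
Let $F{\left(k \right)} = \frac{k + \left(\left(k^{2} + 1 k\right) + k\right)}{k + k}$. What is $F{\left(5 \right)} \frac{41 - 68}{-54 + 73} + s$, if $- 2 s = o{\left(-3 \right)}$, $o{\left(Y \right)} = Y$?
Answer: $- \frac{159}{38} \approx -4.1842$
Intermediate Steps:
$F{\left(k \right)} = \frac{k^{2} + 3 k}{2 k}$ ($F{\left(k \right)} = \frac{k + \left(\left(k^{2} + k\right) + k\right)}{2 k} = \left(k + \left(\left(k + k^{2}\right) + k\right)\right) \frac{1}{2 k} = \left(k + \left(k^{2} + 2 k\right)\right) \frac{1}{2 k} = \left(k^{2} + 3 k\right) \frac{1}{2 k} = \frac{k^{2} + 3 k}{2 k}$)
$s = \frac{3}{2}$ ($s = \left(- \frac{1}{2}\right) \left(-3\right) = \frac{3}{2} \approx 1.5$)
$F{\left(5 \right)} \frac{41 - 68}{-54 + 73} + s = \left(\frac{3}{2} + \frac{1}{2} \cdot 5\right) \frac{41 - 68}{-54 + 73} + \frac{3}{2} = \left(\frac{3}{2} + \frac{5}{2}\right) \left(- \frac{27}{19}\right) + \frac{3}{2} = 4 \left(\left(-27\right) \frac{1}{19}\right) + \frac{3}{2} = 4 \left(- \frac{27}{19}\right) + \frac{3}{2} = - \frac{108}{19} + \frac{3}{2} = - \frac{159}{38}$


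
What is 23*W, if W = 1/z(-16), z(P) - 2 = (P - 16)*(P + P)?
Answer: 23/1026 ≈ 0.022417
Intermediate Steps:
z(P) = 2 + 2*P*(-16 + P) (z(P) = 2 + (P - 16)*(P + P) = 2 + (-16 + P)*(2*P) = 2 + 2*P*(-16 + P))
W = 1/1026 (W = 1/(2 - 32*(-16) + 2*(-16)²) = 1/(2 + 512 + 2*256) = 1/(2 + 512 + 512) = 1/1026 ≈ 0.00097466)
23*W = 23*(1/1026) = 23/1026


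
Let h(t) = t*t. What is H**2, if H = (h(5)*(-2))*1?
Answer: 2500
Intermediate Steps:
h(t) = t**2
H = -50 (H = (5**2*(-2))*1 = (25*(-2))*1 = -50*1 = -50)
H**2 = (-50)**2 = 2500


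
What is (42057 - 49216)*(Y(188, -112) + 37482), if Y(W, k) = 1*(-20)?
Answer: -268190458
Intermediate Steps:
Y(W, k) = -20
(42057 - 49216)*(Y(188, -112) + 37482) = (42057 - 49216)*(-20 + 37482) = -7159*37462 = -268190458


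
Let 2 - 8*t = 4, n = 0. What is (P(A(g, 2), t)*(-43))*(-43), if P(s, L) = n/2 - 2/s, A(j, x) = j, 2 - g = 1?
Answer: -3698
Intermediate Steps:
g = 1 (g = 2 - 1*1 = 2 - 1 = 1)
t = -¼ (t = ¼ - ⅛*4 = ¼ - ½ = -¼ ≈ -0.25000)
P(s, L) = -2/s (P(s, L) = 0/2 - 2/s = 0*(½) - 2/s = 0 - 2/s = -2/s)
(P(A(g, 2), t)*(-43))*(-43) = (-2/1*(-43))*(-43) = (-2*1*(-43))*(-43) = -2*(-43)*(-43) = 86*(-43) = -3698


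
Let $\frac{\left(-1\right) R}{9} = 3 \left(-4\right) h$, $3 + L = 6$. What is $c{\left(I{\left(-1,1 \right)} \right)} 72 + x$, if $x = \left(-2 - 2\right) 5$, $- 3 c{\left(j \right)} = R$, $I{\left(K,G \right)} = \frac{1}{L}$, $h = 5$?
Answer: $-12980$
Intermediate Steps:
$L = 3$ ($L = -3 + 6 = 3$)
$I{\left(K,G \right)} = \frac{1}{3}$
$R = 540$ ($R = - 9 \cdot 3 \left(-4\right) 5 = - 9 \left(\left(-12\right) 5\right) = \left(-9\right) \left(-60\right) = 540$)
$c{\left(j \right)} = -180$ ($c{\left(j \right)} = \left(- \frac{1}{3}\right) 540 = -180$)
$x = -20$ ($x = \left(-4\right) 5 = -20$)
$c{\left(I{\left(-1,1 \right)} \right)} 72 + x = \left(-180\right) 72 - 20 = -12960 - 20 = -12980$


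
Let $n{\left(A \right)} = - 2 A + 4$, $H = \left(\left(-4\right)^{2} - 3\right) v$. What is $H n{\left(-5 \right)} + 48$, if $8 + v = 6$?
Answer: $-316$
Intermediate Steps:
$v = -2$ ($v = -8 + 6 = -2$)
$H = -26$ ($H = \left(\left(-4\right)^{2} - 3\right) \left(-2\right) = \left(16 - 3\right) \left(-2\right) = 13 \left(-2\right) = -26$)
$n{\left(A \right)} = 4 - 2 A$
$H n{\left(-5 \right)} + 48 = - 26 \left(4 - -10\right) + 48 = - 26 \left(4 + 10\right) + 48 = \left(-26\right) 14 + 48 = -364 + 48 = -316$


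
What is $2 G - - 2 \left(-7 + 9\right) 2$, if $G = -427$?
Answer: $-846$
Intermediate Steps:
$2 G - - 2 \left(-7 + 9\right) 2 = 2 \left(-427\right) - - 2 \left(-7 + 9\right) 2 = -854 - \left(-2\right) 2 \cdot 2 = -854 - \left(-4\right) 2 = -854 - -8 = -854 + 8 = -846$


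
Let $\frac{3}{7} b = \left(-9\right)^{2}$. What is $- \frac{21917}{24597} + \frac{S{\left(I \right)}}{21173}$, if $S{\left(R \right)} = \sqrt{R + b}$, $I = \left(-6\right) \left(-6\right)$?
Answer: $- \frac{463679686}{520792281} \approx -0.89034$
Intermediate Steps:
$b = 189$ ($b = \frac{7 \left(-9\right)^{2}}{3} = \frac{7}{3} \cdot 81 = 189$)
$I = 36$
$S{\left(R \right)} = \sqrt{189 + R}$ ($S{\left(R \right)} = \sqrt{R + 189} = \sqrt{189 + R}$)
$- \frac{21917}{24597} + \frac{S{\left(I \right)}}{21173} = - \frac{21917}{24597} + \frac{\sqrt{189 + 36}}{21173} = \left(-21917\right) \frac{1}{24597} + \sqrt{225} \cdot \frac{1}{21173} = - \frac{21917}{24597} + 15 \cdot \frac{1}{21173} = - \frac{21917}{24597} + \frac{15}{21173} = - \frac{463679686}{520792281}$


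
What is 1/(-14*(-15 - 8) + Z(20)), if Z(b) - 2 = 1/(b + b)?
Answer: 40/12961 ≈ 0.0030862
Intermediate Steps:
Z(b) = 2 + 1/(2*b) (Z(b) = 2 + 1/(b + b) = 2 + 1/(2*b))
1/(-14*(-15 - 8) + Z(20)) = 1/(-14*(-15 - 8) + (2 + (1/2)/20)) = 1/(-14*(-23) + (2 + (1/2)*(1/20))) = 1/(322 + (2 + 1/40)) = 1/(322 + 81/40) = 1/(12961/40) = 40/12961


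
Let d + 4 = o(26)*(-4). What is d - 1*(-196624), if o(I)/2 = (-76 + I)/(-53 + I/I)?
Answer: 2555960/13 ≈ 1.9661e+5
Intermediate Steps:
o(I) = 38/13 - I/26 (o(I) = 2*((-76 + I)/(-53 + I/I)) = 2*((-76 + I)/(-53 + 1)) = 2*((-76 + I)/(-52)) = 2*((-76 + I)*(-1/52)) = 2*(19/13 - I/52) = 38/13 - I/26)
d = -152/13 (d = -4 + (38/13 - 1/26*26)*(-4) = -4 + (38/13 - 1)*(-4) = -4 + (25/13)*(-4) = -4 - 100/13 = -152/13 ≈ -11.692)
d - 1*(-196624) = -152/13 - 1*(-196624) = -152/13 + 196624 = 2555960/13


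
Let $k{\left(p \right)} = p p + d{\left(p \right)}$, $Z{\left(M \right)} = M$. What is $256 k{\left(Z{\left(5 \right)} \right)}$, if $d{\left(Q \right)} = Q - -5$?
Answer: $8960$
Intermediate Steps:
$d{\left(Q \right)} = 5 + Q$ ($d{\left(Q \right)} = Q + 5 = 5 + Q$)
$k{\left(p \right)} = 5 + p + p^{2}$ ($k{\left(p \right)} = p p + \left(5 + p\right) = p^{2} + \left(5 + p\right) = 5 + p + p^{2}$)
$256 k{\left(Z{\left(5 \right)} \right)} = 256 \left(5 + 5 + 5^{2}\right) = 256 \left(5 + 5 + 25\right) = 256 \cdot 35 = 8960$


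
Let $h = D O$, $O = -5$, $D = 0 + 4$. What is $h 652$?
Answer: $-13040$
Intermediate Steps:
$D = 4$
$h = -20$ ($h = 4 \left(-5\right) = -20$)
$h 652 = \left(-20\right) 652 = -13040$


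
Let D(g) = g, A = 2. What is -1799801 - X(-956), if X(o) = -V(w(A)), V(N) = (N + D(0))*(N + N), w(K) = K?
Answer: -1799793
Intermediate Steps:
V(N) = 2*N**2 (V(N) = (N + 0)*(N + N) = N*(2*N) = 2*N**2)
X(o) = -8 (X(o) = -2*2**2 = -2*4 = -1*8 = -8)
-1799801 - X(-956) = -1799801 - 1*(-8) = -1799801 + 8 = -1799793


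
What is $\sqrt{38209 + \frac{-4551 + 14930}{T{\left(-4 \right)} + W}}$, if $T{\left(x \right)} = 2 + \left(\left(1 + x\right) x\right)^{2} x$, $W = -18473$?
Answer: $\frac{2 \sqrt{3465394247217}}{19047} \approx 195.47$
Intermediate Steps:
$T{\left(x \right)} = 2 + x^{3} \left(1 + x\right)^{2}$ ($T{\left(x \right)} = 2 + \left(x \left(1 + x\right)\right)^{2} x = 2 + x^{2} \left(1 + x\right)^{2} x = 2 + x^{3} \left(1 + x\right)^{2}$)
$\sqrt{38209 + \frac{-4551 + 14930}{T{\left(-4 \right)} + W}} = \sqrt{38209 + \frac{-4551 + 14930}{\left(2 + \left(-4\right)^{3} \left(1 - 4\right)^{2}\right) - 18473}} = \sqrt{38209 + \frac{10379}{\left(2 - 64 \left(-3\right)^{2}\right) - 18473}} = \sqrt{38209 + \frac{10379}{\left(2 - 576\right) - 18473}} = \sqrt{38209 + \frac{10379}{-574 - 18473}} = \sqrt{38209 + \frac{10379}{-19047}} = \sqrt{38209 + 10379 \left(- \frac{1}{19047}\right)} = \sqrt{38209 - \frac{10379}{19047}} = \sqrt{\frac{727756444}{19047}} = \frac{2 \sqrt{3465394247217}}{19047}$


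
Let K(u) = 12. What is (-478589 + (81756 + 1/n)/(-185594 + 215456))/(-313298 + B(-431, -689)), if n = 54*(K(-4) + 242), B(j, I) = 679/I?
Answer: 135059711450818999/88414720436283192 ≈ 1.5276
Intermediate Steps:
n = 13716 (n = 54*(12 + 242) = 54*254 = 13716)
(-478589 + (81756 + 1/n)/(-185594 + 215456))/(-313298 + B(-431, -689)) = (-478589 + (81756 + 1/13716)/(-185594 + 215456))/(-313298 + 679/(-689)) = (-478589 + (81756 + 1/13716)/29862)/(-313298 + 679*(-1/689)) = (-478589 + (1121365297/13716)*(1/29862))/(-313298 - 679/689) = (-478589 + 1121365297/409587192)/(-215863001/689) = -196022803266791/409587192*(-689/215863001) = 135059711450818999/88414720436283192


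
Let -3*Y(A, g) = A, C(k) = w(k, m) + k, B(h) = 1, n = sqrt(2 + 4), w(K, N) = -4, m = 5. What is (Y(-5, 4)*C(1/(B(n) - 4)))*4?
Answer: -260/9 ≈ -28.889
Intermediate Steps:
n = sqrt(6) ≈ 2.4495
C(k) = -4 + k
Y(A, g) = -A/3
(Y(-5, 4)*C(1/(B(n) - 4)))*4 = ((-1/3*(-5))*(-4 + 1/(1 - 4)))*4 = (5*(-4 + 1/(-3))/3)*4 = (5*(-4 - 1/3)/3)*4 = ((5/3)*(-13/3))*4 = -65/9*4 = -260/9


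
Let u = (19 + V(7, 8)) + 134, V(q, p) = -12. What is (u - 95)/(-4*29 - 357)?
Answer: -46/473 ≈ -0.097252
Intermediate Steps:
u = 141 (u = (19 - 12) + 134 = 7 + 134 = 141)
(u - 95)/(-4*29 - 357) = (141 - 95)/(-4*29 - 357) = 46/(-116 - 357) = 46/(-473) = 46*(-1/473) = -46/473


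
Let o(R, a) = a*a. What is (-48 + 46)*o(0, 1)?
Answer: -2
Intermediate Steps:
o(R, a) = a**2
(-48 + 46)*o(0, 1) = (-48 + 46)*1**2 = -2*1 = -2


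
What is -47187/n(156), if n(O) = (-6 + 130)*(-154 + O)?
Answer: -47187/248 ≈ -190.27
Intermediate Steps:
n(O) = -19096 + 124*O (n(O) = 124*(-154 + O) = -19096 + 124*O)
-47187/n(156) = -47187/(-19096 + 124*156) = -47187/(-19096 + 19344) = -47187/248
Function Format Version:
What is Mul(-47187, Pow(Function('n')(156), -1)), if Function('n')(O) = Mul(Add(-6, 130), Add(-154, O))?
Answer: Rational(-47187, 248) ≈ -190.27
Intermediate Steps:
Function('n')(O) = Add(-19096, Mul(124, O)) (Function('n')(O) = Mul(124, Add(-154, O)) = Add(-19096, Mul(124, O)))
Mul(-47187, Pow(Function('n')(156), -1)) = Mul(-47187, Pow(Add(-19096, Mul(124, 156)), -1)) = Mul(-47187, Pow(Add(-19096, 19344), -1)) = Mul(-47187, Pow(248, -1)) = Mul(-47187, Rational(1, 248)) = Rational(-47187, 248)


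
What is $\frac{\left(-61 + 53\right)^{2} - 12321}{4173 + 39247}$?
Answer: $- \frac{12257}{43420} \approx -0.28229$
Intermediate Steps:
$\frac{\left(-61 + 53\right)^{2} - 12321}{4173 + 39247} = \frac{\left(-8\right)^{2} - 12321}{43420} = \left(64 - 12321\right) \frac{1}{43420} = \left(-12257\right) \frac{1}{43420} = - \frac{12257}{43420}$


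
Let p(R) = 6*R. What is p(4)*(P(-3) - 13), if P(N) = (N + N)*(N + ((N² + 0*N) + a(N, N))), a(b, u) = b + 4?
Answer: -1320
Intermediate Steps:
a(b, u) = 4 + b
P(N) = 2*N*(4 + N² + 2*N) (P(N) = (N + N)*(N + ((N² + 0*N) + (4 + N))) = (2*N)*(N + ((N² + 0) + (4 + N))) = (2*N)*(N + (N² + (4 + N))) = (2*N)*(N + (4 + N + N²)) = (2*N)*(4 + N² + 2*N) = 2*N*(4 + N² + 2*N))
p(4)*(P(-3) - 13) = (6*4)*(2*(-3)*(4 + (-3)² + 2*(-3)) - 13) = 24*(2*(-3)*(4 + 9 - 6) - 13) = 24*(2*(-3)*7 - 13) = 24*(-42 - 13) = 24*(-55) = -1320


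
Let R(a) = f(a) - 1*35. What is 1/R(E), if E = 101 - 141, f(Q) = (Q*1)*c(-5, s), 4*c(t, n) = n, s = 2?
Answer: -1/55 ≈ -0.018182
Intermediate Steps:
c(t, n) = n/4
f(Q) = Q/2 (f(Q) = (Q*1)*((¼)*2) = Q*(½) = Q/2)
E = -40
R(a) = -35 + a/2 (R(a) = a/2 - 1*35 = a/2 - 35 = -35 + a/2)
1/R(E) = 1/(-35 + (½)*(-40)) = 1/(-35 - 20) = 1/(-55) = -1/55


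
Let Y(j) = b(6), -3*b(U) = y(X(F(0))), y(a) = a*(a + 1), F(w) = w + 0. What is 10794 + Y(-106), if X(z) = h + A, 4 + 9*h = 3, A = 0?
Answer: 2622950/243 ≈ 10794.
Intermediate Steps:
h = -1/9 (h = -4/9 + (1/9)*3 = -4/9 + 1/3 = -1/9 ≈ -0.11111)
F(w) = w
X(z) = -1/9 (X(z) = -1/9 + 0 = -1/9)
y(a) = a*(1 + a)
b(U) = 8/243 (b(U) = -(-1)*(1 - 1/9)/27 = -(-1)*8/(27*9) = -1/3*(-8/81) = 8/243)
Y(j) = 8/243
10794 + Y(-106) = 10794 + 8/243 = 2622950/243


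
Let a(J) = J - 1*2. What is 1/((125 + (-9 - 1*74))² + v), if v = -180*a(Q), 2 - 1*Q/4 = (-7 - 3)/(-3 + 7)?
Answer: -1/1116 ≈ -0.00089606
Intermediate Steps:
Q = 18 (Q = 8 - 4*(-7 - 3)/(-3 + 7) = 8 - (-40)/4 = 8 - 4*(-5/2) = 8 + 10 = 18)
a(J) = -2 + J (a(J) = J - 2 = -2 + J)
v = -2880 (v = -180*(-2 + 18) = -180*16 = -2880)
1/((125 + (-9 - 1*74))² + v) = 1/((125 + (-9 - 1*74))² - 2880) = 1/((125 + (-9 - 74))² - 2880) = 1/((125 - 83)² - 2880) = 1/(42² - 2880) = 1/(1764 - 2880) = 1/(-1116) = -1/1116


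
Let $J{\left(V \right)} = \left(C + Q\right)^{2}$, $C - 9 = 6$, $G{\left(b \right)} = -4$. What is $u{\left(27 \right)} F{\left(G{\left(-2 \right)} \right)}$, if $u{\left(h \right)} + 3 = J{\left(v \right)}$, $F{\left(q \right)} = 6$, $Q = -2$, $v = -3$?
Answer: $996$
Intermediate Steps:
$C = 15$ ($C = 9 + 6 = 15$)
$J{\left(V \right)} = 169$ ($J{\left(V \right)} = \left(15 - 2\right)^{2} = 13^{2} = 169$)
$u{\left(h \right)} = 166$ ($u{\left(h \right)} = -3 + 169 = 166$)
$u{\left(27 \right)} F{\left(G{\left(-2 \right)} \right)} = 166 \cdot 6 = 996$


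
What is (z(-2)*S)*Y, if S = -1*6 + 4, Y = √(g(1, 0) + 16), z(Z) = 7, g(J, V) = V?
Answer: -56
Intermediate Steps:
Y = 4 (Y = √(0 + 16) = √16 = 4)
S = -2 (S = -6 + 4 = -2)
(z(-2)*S)*Y = (7*(-2))*4 = -14*4 = -56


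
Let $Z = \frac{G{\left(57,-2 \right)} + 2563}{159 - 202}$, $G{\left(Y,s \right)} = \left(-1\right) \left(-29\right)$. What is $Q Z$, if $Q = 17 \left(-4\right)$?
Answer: $\frac{176256}{43} \approx 4099.0$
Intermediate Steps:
$G{\left(Y,s \right)} = 29$
$Z = - \frac{2592}{43}$ ($Z = \frac{29 + 2563}{159 - 202} = \frac{2592}{-43} = 2592 \left(- \frac{1}{43}\right) = - \frac{2592}{43} \approx -60.279$)
$Q = -68$
$Q Z = \left(-68\right) \left(- \frac{2592}{43}\right) = \frac{176256}{43}$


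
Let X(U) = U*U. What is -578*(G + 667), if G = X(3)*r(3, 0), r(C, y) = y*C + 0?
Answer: -385526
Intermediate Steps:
r(C, y) = C*y (r(C, y) = C*y + 0 = C*y)
X(U) = U**2
G = 0 (G = 3**2*(3*0) = 9*0 = 0)
-578*(G + 667) = -578*(0 + 667) = -578*667 = -385526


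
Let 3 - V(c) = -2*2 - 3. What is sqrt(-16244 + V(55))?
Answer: I*sqrt(16234) ≈ 127.41*I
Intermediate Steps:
V(c) = 10 (V(c) = 3 - (-2*2 - 3) = 3 - (-4 - 3) = 3 - 1*(-7) = 3 + 7 = 10)
sqrt(-16244 + V(55)) = sqrt(-16244 + 10) = sqrt(-16234) = I*sqrt(16234)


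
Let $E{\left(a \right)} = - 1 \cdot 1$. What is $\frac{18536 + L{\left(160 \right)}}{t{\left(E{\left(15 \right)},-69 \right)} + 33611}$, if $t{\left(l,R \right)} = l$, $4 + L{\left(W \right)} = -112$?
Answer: $\frac{1842}{3361} \approx 0.54805$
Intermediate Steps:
$L{\left(W \right)} = -116$ ($L{\left(W \right)} = -4 - 112 = -116$)
$E{\left(a \right)} = -1$ ($E{\left(a \right)} = \left(-1\right) 1 = -1$)
$\frac{18536 + L{\left(160 \right)}}{t{\left(E{\left(15 \right)},-69 \right)} + 33611} = \frac{18536 - 116}{-1 + 33611} = \frac{18420}{33610} = 18420 \cdot \frac{1}{33610} = \frac{1842}{3361}$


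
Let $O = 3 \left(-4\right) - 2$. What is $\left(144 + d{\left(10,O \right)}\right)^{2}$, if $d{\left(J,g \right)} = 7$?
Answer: $22801$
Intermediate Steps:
$O = -14$ ($O = -12 - 2 = -14$)
$\left(144 + d{\left(10,O \right)}\right)^{2} = \left(144 + 7\right)^{2} = 151^{2} = 22801$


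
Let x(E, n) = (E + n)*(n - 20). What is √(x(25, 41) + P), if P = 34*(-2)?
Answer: √1318 ≈ 36.304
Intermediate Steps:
x(E, n) = (-20 + n)*(E + n) (x(E, n) = (E + n)*(-20 + n) = (-20 + n)*(E + n))
P = -68
√(x(25, 41) + P) = √((41² - 20*25 - 20*41 + 25*41) - 68) = √((1681 - 500 - 820 + 1025) - 68) = √(1386 - 68) = √1318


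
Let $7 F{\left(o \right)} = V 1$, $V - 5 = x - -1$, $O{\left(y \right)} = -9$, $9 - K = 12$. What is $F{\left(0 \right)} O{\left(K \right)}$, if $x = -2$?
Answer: $- \frac{36}{7} \approx -5.1429$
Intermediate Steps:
$K = -3$ ($K = 9 - 12 = -3$)
$V = 4$ ($V = 5 - 1 = 4$)
$F{\left(o \right)} = \frac{4}{7}$ ($F{\left(o \right)} = \frac{4 \cdot 1}{7} = \frac{1}{7} \cdot 4 = \frac{4}{7}$)
$F{\left(0 \right)} O{\left(K \right)} = \frac{4}{7} \left(-9\right) = - \frac{36}{7}$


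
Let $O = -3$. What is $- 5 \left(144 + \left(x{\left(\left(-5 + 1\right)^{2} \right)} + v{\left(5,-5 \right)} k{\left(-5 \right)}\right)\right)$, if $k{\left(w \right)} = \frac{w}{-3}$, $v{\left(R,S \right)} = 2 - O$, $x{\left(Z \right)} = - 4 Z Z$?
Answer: $\frac{13075}{3} \approx 4358.3$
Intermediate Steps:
$x{\left(Z \right)} = - 4 Z^{2}$
$v{\left(R,S \right)} = 5$ ($v{\left(R,S \right)} = 2 - -3 = 2 + 3 = 5$)
$k{\left(w \right)} = - \frac{w}{3}$ ($k{\left(w \right)} = w \left(- \frac{1}{3}\right) = - \frac{w}{3}$)
$- 5 \left(144 + \left(x{\left(\left(-5 + 1\right)^{2} \right)} + v{\left(5,-5 \right)} k{\left(-5 \right)}\right)\right) = - 5 \left(144 + \left(- 4 \left(\left(-5 + 1\right)^{2}\right)^{2} + 5 \left(\left(- \frac{1}{3}\right) \left(-5\right)\right)\right)\right) = - 5 \left(144 + \left(- 4 \left(\left(-4\right)^{2}\right)^{2} + 5 \cdot \frac{5}{3}\right)\right) = - 5 \left(144 + \left(- 4 \cdot 16^{2} + \frac{25}{3}\right)\right) = - 5 \left(144 + \left(\left(-4\right) 256 + \frac{25}{3}\right)\right) = - 5 \left(144 + \left(-1024 + \frac{25}{3}\right)\right) = - 5 \left(144 - \frac{3047}{3}\right) = \left(-5\right) \left(- \frac{2615}{3}\right) = \frac{13075}{3}$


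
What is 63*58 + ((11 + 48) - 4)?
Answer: 3709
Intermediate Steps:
63*58 + ((11 + 48) - 4) = 3654 + (59 - 4) = 3654 + 55 = 3709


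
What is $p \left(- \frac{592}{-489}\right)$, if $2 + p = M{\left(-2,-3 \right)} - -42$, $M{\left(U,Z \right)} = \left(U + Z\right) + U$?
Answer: $\frac{6512}{163} \approx 39.951$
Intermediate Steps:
$M{\left(U,Z \right)} = Z + 2 U$
$p = 33$ ($p = -2 + \left(\left(-3 + 2 \left(-2\right)\right) - -42\right) = -2 + \left(\left(-3 - 4\right) + 42\right) = -2 + \left(-7 + 42\right) = -2 + 35 = 33$)
$p \left(- \frac{592}{-489}\right) = 33 \left(- \frac{592}{-489}\right) = 33 \left(\left(-592\right) \left(- \frac{1}{489}\right)\right) = 33 \cdot \frac{592}{489} = \frac{6512}{163}$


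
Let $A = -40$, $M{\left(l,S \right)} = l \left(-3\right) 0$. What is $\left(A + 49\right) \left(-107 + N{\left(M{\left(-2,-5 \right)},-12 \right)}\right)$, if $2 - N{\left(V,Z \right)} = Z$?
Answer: $-837$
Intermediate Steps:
$M{\left(l,S \right)} = 0$ ($M{\left(l,S \right)} = - 3 l 0 = 0$)
$N{\left(V,Z \right)} = 2 - Z$
$\left(A + 49\right) \left(-107 + N{\left(M{\left(-2,-5 \right)},-12 \right)}\right) = \left(-40 + 49\right) \left(-107 + \left(2 - -12\right)\right) = 9 \left(-107 + \left(2 + 12\right)\right) = 9 \left(-107 + 14\right) = 9 \left(-93\right) = -837$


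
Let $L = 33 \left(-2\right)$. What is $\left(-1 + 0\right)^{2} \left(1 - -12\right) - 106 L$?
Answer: $7009$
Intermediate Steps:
$L = -66$
$\left(-1 + 0\right)^{2} \left(1 - -12\right) - 106 L = \left(-1 + 0\right)^{2} \left(1 - -12\right) - -6996 = \left(-1\right)^{2} \left(1 + 12\right) + 6996 = 1 \cdot 13 + 6996 = 13 + 6996 = 7009$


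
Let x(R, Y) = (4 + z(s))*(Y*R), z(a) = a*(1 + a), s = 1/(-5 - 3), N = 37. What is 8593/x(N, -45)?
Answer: -549952/414585 ≈ -1.3265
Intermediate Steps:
s = -1/8 (s = 1/(-8) = -1/8 ≈ -0.12500)
x(R, Y) = 249*R*Y/64 (x(R, Y) = (4 - (1 - 1/8)/8)*(Y*R) = (4 - 1/8*7/8)*(R*Y) = (4 - 7/64)*(R*Y) = 249*(R*Y)/64 = 249*R*Y/64)
8593/x(N, -45) = 8593/(((249/64)*37*(-45))) = 8593/(-414585/64) = 8593*(-64/414585) = -549952/414585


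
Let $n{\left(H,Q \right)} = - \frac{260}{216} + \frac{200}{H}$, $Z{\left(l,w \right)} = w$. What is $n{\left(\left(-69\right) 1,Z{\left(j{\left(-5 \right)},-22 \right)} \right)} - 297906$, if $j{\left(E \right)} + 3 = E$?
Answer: $- \frac{370004347}{1242} \approx -2.9791 \cdot 10^{5}$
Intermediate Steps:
$j{\left(E \right)} = -3 + E$
$n{\left(H,Q \right)} = - \frac{65}{54} + \frac{200}{H}$ ($n{\left(H,Q \right)} = \left(-260\right) \frac{1}{216} + \frac{200}{H} = - \frac{65}{54} + \frac{200}{H}$)
$n{\left(\left(-69\right) 1,Z{\left(j{\left(-5 \right)},-22 \right)} \right)} - 297906 = \left(- \frac{65}{54} + \frac{200}{\left(-69\right) 1}\right) - 297906 = \left(- \frac{65}{54} + \frac{200}{-69}\right) - 297906 = \left(- \frac{65}{54} + 200 \left(- \frac{1}{69}\right)\right) - 297906 = \left(- \frac{65}{54} - \frac{200}{69}\right) - 297906 = - \frac{5095}{1242} - 297906 = - \frac{370004347}{1242}$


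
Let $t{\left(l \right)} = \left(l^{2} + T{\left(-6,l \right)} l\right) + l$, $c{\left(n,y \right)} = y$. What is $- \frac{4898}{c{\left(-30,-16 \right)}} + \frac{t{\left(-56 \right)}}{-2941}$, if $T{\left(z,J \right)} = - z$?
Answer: $\frac{7180557}{23528} \approx 305.19$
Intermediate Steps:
$t{\left(l \right)} = l^{2} + 7 l$ ($t{\left(l \right)} = \left(l^{2} + \left(-1\right) \left(-6\right) l\right) + l = \left(l^{2} + 6 l\right) + l = l^{2} + 7 l$)
$- \frac{4898}{c{\left(-30,-16 \right)}} + \frac{t{\left(-56 \right)}}{-2941} = - \frac{4898}{-16} + \frac{\left(-56\right) \left(7 - 56\right)}{-2941} = \left(-4898\right) \left(- \frac{1}{16}\right) + \left(-56\right) \left(-49\right) \left(- \frac{1}{2941}\right) = \frac{2449}{8} + 2744 \left(- \frac{1}{2941}\right) = \frac{2449}{8} - \frac{2744}{2941} = \frac{7180557}{23528}$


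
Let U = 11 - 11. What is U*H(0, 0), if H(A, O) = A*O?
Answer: 0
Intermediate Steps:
U = 0
U*H(0, 0) = 0*(0*0) = 0*0 = 0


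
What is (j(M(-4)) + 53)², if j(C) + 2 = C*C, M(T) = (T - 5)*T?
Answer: 1814409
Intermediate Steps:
M(T) = T*(-5 + T) (M(T) = (-5 + T)*T = T*(-5 + T))
j(C) = -2 + C² (j(C) = -2 + C*C = -2 + C²)
(j(M(-4)) + 53)² = ((-2 + (-4*(-5 - 4))²) + 53)² = ((-2 + (-4*(-9))²) + 53)² = ((-2 + 36²) + 53)² = ((-2 + 1296) + 53)² = (1294 + 53)² = 1347² = 1814409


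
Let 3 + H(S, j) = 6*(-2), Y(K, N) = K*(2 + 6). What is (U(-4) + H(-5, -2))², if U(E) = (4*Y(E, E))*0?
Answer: 225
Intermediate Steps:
Y(K, N) = 8*K (Y(K, N) = K*8 = 8*K)
H(S, j) = -15 (H(S, j) = -3 + 6*(-2) = -3 - 12 = -15)
U(E) = 0 (U(E) = (4*(8*E))*0 = (32*E)*0 = 0)
(U(-4) + H(-5, -2))² = (0 - 15)² = (-15)² = 225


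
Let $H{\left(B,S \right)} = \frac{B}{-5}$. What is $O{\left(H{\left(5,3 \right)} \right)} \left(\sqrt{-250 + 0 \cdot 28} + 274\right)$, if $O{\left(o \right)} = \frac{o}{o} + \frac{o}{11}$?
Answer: $\frac{2740}{11} + \frac{50 i \sqrt{10}}{11} \approx 249.09 + 14.374 i$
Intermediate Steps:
$H{\left(B,S \right)} = - \frac{B}{5}$ ($H{\left(B,S \right)} = B \left(- \frac{1}{5}\right) = - \frac{B}{5}$)
$O{\left(o \right)} = 1 + \frac{o}{11}$ ($O{\left(o \right)} = 1 + o \frac{1}{11} = 1 + \frac{o}{11}$)
$O{\left(H{\left(5,3 \right)} \right)} \left(\sqrt{-250 + 0 \cdot 28} + 274\right) = \left(1 + \frac{\left(- \frac{1}{5}\right) 5}{11}\right) \left(\sqrt{-250 + 0 \cdot 28} + 274\right) = \left(1 + \frac{1}{11} \left(-1\right)\right) \left(\sqrt{-250 + 0} + 274\right) = \left(1 - \frac{1}{11}\right) \left(\sqrt{-250} + 274\right) = \frac{10 \left(5 i \sqrt{10} + 274\right)}{11} = \frac{10 \left(274 + 5 i \sqrt{10}\right)}{11} = \frac{2740}{11} + \frac{50 i \sqrt{10}}{11}$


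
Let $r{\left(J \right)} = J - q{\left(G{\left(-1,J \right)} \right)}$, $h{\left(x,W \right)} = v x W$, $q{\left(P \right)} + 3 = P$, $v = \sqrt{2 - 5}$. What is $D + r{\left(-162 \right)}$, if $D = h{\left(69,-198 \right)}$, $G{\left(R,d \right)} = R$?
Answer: $-158 - 13662 i \sqrt{3} \approx -158.0 - 23663.0 i$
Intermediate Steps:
$v = i \sqrt{3}$ ($v = \sqrt{-3} = i \sqrt{3} \approx 1.732 i$)
$q{\left(P \right)} = -3 + P$
$h{\left(x,W \right)} = i W x \sqrt{3}$ ($h{\left(x,W \right)} = i \sqrt{3} x W = i x \sqrt{3} W = i W x \sqrt{3}$)
$r{\left(J \right)} = 4 + J$ ($r{\left(J \right)} = J - \left(-3 - 1\right) = J - -4 = J + 4 = 4 + J$)
$D = - 13662 i \sqrt{3}$ ($D = i \left(-198\right) 69 \sqrt{3} = - 13662 i \sqrt{3} \approx - 23663.0 i$)
$D + r{\left(-162 \right)} = - 13662 i \sqrt{3} + \left(4 - 162\right) = - 13662 i \sqrt{3} - 158 = -158 - 13662 i \sqrt{3}$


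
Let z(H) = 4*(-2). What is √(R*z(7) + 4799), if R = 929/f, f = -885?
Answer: √3765274095/885 ≈ 69.335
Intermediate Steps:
z(H) = -8
R = -929/885 (R = 929/(-885) = 929*(-1/885) = -929/885 ≈ -1.0497)
√(R*z(7) + 4799) = √(-929/885*(-8) + 4799) = √(7432/885 + 4799) = √(4254547/885) = √3765274095/885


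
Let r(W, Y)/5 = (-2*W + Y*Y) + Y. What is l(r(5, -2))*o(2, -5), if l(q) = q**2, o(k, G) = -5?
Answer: -8000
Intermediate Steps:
r(W, Y) = -10*W + 5*Y + 5*Y**2 (r(W, Y) = 5*((-2*W + Y*Y) + Y) = 5*((-2*W + Y**2) + Y) = 5*((Y**2 - 2*W) + Y) = 5*(Y + Y**2 - 2*W) = -10*W + 5*Y + 5*Y**2)
l(r(5, -2))*o(2, -5) = (-10*5 + 5*(-2) + 5*(-2)**2)**2*(-5) = (-50 - 10 + 5*4)**2*(-5) = (-50 - 10 + 20)**2*(-5) = (-40)**2*(-5) = 1600*(-5) = -8000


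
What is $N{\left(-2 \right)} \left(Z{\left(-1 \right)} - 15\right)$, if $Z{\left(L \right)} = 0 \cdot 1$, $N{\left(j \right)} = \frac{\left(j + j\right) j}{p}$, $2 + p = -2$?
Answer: $30$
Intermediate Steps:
$p = -4$ ($p = -2 - 2 = -4$)
$N{\left(j \right)} = - \frac{j^{2}}{2}$ ($N{\left(j \right)} = \frac{\left(j + j\right) j}{-4} = 2 j j \left(- \frac{1}{4}\right) = 2 j^{2} \left(- \frac{1}{4}\right) = - \frac{j^{2}}{2}$)
$Z{\left(L \right)} = 0$
$N{\left(-2 \right)} \left(Z{\left(-1 \right)} - 15\right) = - \frac{\left(-2\right)^{2}}{2} \left(0 - 15\right) = \left(- \frac{1}{2}\right) 4 \left(-15\right) = \left(-2\right) \left(-15\right) = 30$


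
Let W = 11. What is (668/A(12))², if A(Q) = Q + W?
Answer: 446224/529 ≈ 843.52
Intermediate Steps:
A(Q) = 11 + Q (A(Q) = Q + 11 = 11 + Q)
(668/A(12))² = (668/(11 + 12))² = (668/23)² = 446224/529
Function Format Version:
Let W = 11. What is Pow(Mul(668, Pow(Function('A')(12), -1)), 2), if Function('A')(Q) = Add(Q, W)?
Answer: Rational(446224, 529) ≈ 843.52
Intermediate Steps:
Function('A')(Q) = Add(11, Q) (Function('A')(Q) = Add(Q, 11) = Add(11, Q))
Pow(Mul(668, Pow(Function('A')(12), -1)), 2) = Pow(Mul(668, Pow(Add(11, 12), -1)), 2) = Pow(Mul(668, Pow(23, -1)), 2) = Pow(Mul(668, Rational(1, 23)), 2) = Pow(Rational(668, 23), 2) = Rational(446224, 529)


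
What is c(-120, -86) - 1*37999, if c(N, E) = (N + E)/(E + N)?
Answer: -37998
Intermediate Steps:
c(N, E) = 1 (c(N, E) = (E + N)/(E + N) = 1)
c(-120, -86) - 1*37999 = 1 - 1*37999 = 1 - 37999 = -37998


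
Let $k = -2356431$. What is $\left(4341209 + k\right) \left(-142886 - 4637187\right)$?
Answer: $-9487383728794$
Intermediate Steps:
$\left(4341209 + k\right) \left(-142886 - 4637187\right) = \left(4341209 - 2356431\right) \left(-142886 - 4637187\right) = 1984778 \left(-4780073\right) = -9487383728794$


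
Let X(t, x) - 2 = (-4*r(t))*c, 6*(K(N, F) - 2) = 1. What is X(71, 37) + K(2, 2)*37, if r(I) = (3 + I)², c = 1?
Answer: -130931/6 ≈ -21822.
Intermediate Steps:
K(N, F) = 13/6 (K(N, F) = 2 + (⅙)*1 = 2 + ⅙ = 13/6)
X(t, x) = 2 - 4*(3 + t)² (X(t, x) = 2 - 4*(3 + t)²*1 = 2 - 4*(3 + t)²)
X(71, 37) + K(2, 2)*37 = (2 - 4*(3 + 71)²) + (13/6)*37 = (2 - 4*74²) + 481/6 = (2 - 4*5476) + 481/6 = (2 - 21904) + 481/6 = -21902 + 481/6 = -130931/6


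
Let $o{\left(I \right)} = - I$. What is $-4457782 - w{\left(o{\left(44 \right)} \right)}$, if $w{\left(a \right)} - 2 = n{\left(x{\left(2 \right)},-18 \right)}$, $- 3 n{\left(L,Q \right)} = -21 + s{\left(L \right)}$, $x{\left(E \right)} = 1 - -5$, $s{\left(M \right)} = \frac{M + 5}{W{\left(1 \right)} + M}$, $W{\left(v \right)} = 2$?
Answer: $- \frac{106986973}{24} \approx -4.4578 \cdot 10^{6}$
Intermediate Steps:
$s{\left(M \right)} = \frac{5 + M}{2 + M}$ ($s{\left(M \right)} = \frac{M + 5}{2 + M} = \frac{5 + M}{2 + M}$)
$x{\left(E \right)} = 6$ ($x{\left(E \right)} = 1 + 5 = 6$)
$n{\left(L,Q \right)} = 7 - \frac{5 + L}{3 \left(2 + L\right)}$ ($n{\left(L,Q \right)} = - \frac{-21 + \frac{5 + L}{2 + L}}{3} = 7 - \frac{5 + L}{3 \left(2 + L\right)}$)
$w{\left(a \right)} = \frac{205}{24}$ ($w{\left(a \right)} = 2 + \frac{37 + 20 \cdot 6}{3 \left(2 + 6\right)} = 2 + \frac{37 + 120}{3 \cdot 8} = 2 + \frac{1}{3} \cdot \frac{1}{8} \cdot 157 = 2 + \frac{157}{24} = \frac{205}{24}$)
$-4457782 - w{\left(o{\left(44 \right)} \right)} = -4457782 - \frac{205}{24} = - \frac{106986973}{24}$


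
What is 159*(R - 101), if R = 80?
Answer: -3339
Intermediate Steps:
159*(R - 101) = 159*(80 - 101) = 159*(-21) = -3339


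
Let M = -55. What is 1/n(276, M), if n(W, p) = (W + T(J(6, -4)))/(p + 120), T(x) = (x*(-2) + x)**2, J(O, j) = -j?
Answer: 65/292 ≈ 0.22260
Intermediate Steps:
T(x) = x**2 (T(x) = (-2*x + x)**2 = (-x)**2 = x**2)
n(W, p) = (16 + W)/(120 + p) (n(W, p) = (W + (-1*(-4))**2)/(p + 120) = (W + 4**2)/(120 + p) = (W + 16)/(120 + p) = (16 + W)/(120 + p))
1/n(276, M) = 1/((16 + 276)/(120 - 55)) = 1/(292/65) = 65/292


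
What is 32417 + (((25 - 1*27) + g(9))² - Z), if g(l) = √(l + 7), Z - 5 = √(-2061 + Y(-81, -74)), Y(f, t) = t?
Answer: 32416 - I*√2135 ≈ 32416.0 - 46.206*I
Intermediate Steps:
Z = 5 + I*√2135 (Z = 5 + √(-2061 - 74) = 5 + √(-2135) = 5 + I*√2135 ≈ 5.0 + 46.206*I)
g(l) = √(7 + l)
32417 + (((25 - 1*27) + g(9))² - Z) = 32417 + (((25 - 1*27) + √(7 + 9))² - (5 + I*√2135)) = 32417 + (((25 - 27) + √16)² + (-5 - I*√2135)) = 32417 + ((-2 + 4)² + (-5 - I*√2135)) = 32417 + (2² + (-5 - I*√2135)) = 32417 + (4 + (-5 - I*√2135)) = 32417 + (-1 - I*√2135) = 32416 - I*√2135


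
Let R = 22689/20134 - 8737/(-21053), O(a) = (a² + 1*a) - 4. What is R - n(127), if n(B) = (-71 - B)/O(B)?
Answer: 1338243448937/861114458713 ≈ 1.5541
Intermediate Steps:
O(a) = -4 + a + a² (O(a) = (a² + a) - 4 = (a + a²) - 4 = -4 + a + a²)
n(B) = (-71 - B)/(-4 + B + B²)
R = 653582275/423881102 (R = 22689*(1/20134) - 8737*(-1/21053) = 22689/20134 + 8737/21053 = 653582275/423881102 ≈ 1.5419)
R - n(127) = 653582275/423881102 - (-71 - 1*127)/(-4 + 127 + 127²) = 653582275/423881102 - (-71 - 127)/(-4 + 127 + 16129) = 653582275/423881102 - (-198)/16252 = 653582275/423881102 - 1*(-99/8126) = 653582275/423881102 + 99/8126 = 1338243448937/861114458713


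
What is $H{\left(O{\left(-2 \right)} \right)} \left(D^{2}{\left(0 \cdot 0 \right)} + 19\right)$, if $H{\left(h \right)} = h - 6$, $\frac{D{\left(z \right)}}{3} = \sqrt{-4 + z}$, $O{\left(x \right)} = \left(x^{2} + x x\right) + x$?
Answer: $0$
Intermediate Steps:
$O{\left(x \right)} = x + 2 x^{2}$ ($O{\left(x \right)} = \left(x^{2} + x^{2}\right) + x = 2 x^{2} + x = x + 2 x^{2}$)
$D{\left(z \right)} = 3 \sqrt{-4 + z}$
$H{\left(h \right)} = -6 + h$ ($H{\left(h \right)} = h - 6 = -6 + h$)
$H{\left(O{\left(-2 \right)} \right)} \left(D^{2}{\left(0 \cdot 0 \right)} + 19\right) = \left(-6 - 2 \left(1 + 2 \left(-2\right)\right)\right) \left(\left(3 \sqrt{-4 + 0 \cdot 0}\right)^{2} + 19\right) = \left(-6 - 2 \left(1 - 4\right)\right) \left(\left(3 \sqrt{-4 + 0}\right)^{2} + 19\right) = \left(-6 - -6\right) \left(\left(3 \sqrt{-4}\right)^{2} + 19\right) = \left(-6 + 6\right) \left(\left(3 \cdot 2 i\right)^{2} + 19\right) = 0 \left(\left(6 i\right)^{2} + 19\right) = 0 \left(-36 + 19\right) = 0 \left(-17\right) = 0$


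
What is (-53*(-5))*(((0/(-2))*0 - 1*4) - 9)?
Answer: -3445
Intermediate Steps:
(-53*(-5))*(((0/(-2))*0 - 1*4) - 9) = 265*(((0*(-½))*0 - 4) - 9) = 265*((0*0 - 4) - 9) = 265*((0 - 4) - 9) = 265*(-4 - 9) = 265*(-13) = -3445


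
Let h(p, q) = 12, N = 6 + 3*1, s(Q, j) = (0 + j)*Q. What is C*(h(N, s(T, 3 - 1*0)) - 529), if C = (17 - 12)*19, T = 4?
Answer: -49115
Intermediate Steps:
s(Q, j) = Q*j (s(Q, j) = j*Q = Q*j)
C = 95 (C = 5*19 = 95)
N = 9 (N = 6 + 3 = 9)
C*(h(N, s(T, 3 - 1*0)) - 529) = 95*(12 - 529) = 95*(-517) = -49115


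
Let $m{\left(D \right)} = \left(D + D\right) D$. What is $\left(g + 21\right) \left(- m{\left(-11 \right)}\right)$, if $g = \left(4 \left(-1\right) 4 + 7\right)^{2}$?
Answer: $-24684$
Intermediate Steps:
$m{\left(D \right)} = 2 D^{2}$ ($m{\left(D \right)} = 2 D D = 2 D^{2}$)
$g = 81$ ($g = \left(\left(-4\right) 4 + 7\right)^{2} = \left(-16 + 7\right)^{2} = \left(-9\right)^{2} = 81$)
$\left(g + 21\right) \left(- m{\left(-11 \right)}\right) = \left(81 + 21\right) \left(- 2 \left(-11\right)^{2}\right) = 102 \left(- 2 \cdot 121\right) = 102 \left(\left(-1\right) 242\right) = 102 \left(-242\right) = -24684$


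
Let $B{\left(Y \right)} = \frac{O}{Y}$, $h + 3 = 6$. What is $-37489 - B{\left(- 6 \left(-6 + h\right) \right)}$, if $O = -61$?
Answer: $- \frac{674741}{18} \approx -37486.0$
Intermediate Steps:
$h = 3$ ($h = -3 + 6 = 3$)
$B{\left(Y \right)} = - \frac{61}{Y}$
$-37489 - B{\left(- 6 \left(-6 + h\right) \right)} = -37489 - - \frac{61}{\left(-6\right) \left(-6 + 3\right)} = -37489 - - \frac{61}{\left(-6\right) \left(-3\right)} = -37489 - - \frac{61}{18} = -37489 + \frac{61}{18} = - \frac{674741}{18}$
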